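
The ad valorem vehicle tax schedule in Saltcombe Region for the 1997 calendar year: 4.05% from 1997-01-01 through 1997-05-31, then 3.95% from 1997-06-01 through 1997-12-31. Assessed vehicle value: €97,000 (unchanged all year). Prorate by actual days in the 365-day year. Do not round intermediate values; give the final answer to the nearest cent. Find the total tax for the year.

1997-01-01 to 1997-05-31: 151 days at 4.05% → €97,000 × 4.05% × 151/365 = €1,625.2151
1997-06-01 to 1997-12-31: 214 days at 3.95% → €97,000 × 3.95% × 214/365 = €2,246.4137
Total = €3,871.6288

€3,871.63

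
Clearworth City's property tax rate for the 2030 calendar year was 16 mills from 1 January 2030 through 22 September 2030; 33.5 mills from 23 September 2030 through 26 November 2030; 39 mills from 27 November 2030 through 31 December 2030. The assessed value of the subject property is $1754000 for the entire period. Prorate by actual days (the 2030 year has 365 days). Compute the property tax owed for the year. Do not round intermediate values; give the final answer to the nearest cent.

1 January – 22 September 2030: 265 days at 16 mills → $1754000 × 1.6% × 265/365 = $20375.2329
23 September – 26 November 2030: 65 days at 33.5 mills → $1754000 × 3.35% × 65/365 = $10463.9315
27 November – 31 December 2030: 35 days at 39 mills → $1754000 × 3.9% × 35/365 = $6559.4795
Total = $37398.6438

$37398.64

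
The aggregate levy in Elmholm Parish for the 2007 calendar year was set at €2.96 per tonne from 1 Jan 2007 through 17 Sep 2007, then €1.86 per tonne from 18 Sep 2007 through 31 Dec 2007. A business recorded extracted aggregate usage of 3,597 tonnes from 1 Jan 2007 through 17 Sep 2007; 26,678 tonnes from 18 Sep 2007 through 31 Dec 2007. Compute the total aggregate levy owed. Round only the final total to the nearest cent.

1 Jan – 17 Sep 2007: 3,597 tonnes at €2.96/tonne → €10647.12
18 Sep – 31 Dec 2007: 26,678 tonnes at €1.86/tonne → €49621.08

€60268.20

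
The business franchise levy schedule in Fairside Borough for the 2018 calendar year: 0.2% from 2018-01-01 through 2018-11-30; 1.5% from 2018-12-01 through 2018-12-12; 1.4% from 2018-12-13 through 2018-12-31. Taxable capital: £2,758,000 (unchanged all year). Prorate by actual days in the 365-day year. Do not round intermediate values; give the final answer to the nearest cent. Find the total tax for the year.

£8,417.57

2018-01-01 to 2018-11-30: 334 days at 0.2% → £2,758,000 × 0.2% × 334/365 = £5,047.5178
2018-12-01 to 2018-12-12: 12 days at 1.5% → £2,758,000 × 1.5% × 12/365 = £1,360.1096
2018-12-13 to 2018-12-31: 19 days at 1.4% → £2,758,000 × 1.4% × 19/365 = £2,009.9397
Total = £8,417.5671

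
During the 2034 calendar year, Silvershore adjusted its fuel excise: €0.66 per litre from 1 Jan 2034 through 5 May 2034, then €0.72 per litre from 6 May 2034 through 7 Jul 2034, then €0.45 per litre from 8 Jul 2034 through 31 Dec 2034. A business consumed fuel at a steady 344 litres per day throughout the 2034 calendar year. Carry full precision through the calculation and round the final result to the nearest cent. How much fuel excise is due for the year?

1 Jan – 5 May 2034: 125 days × 344 litres/day = 43,000 litres at €0.66/litre → €28,380.00
6 May – 7 Jul 2034: 63 days × 344 litres/day = 21,672 litres at €0.72/litre → €15,603.84
8 Jul – 31 Dec 2034: 177 days × 344 litres/day = 60,888 litres at €0.45/litre → €27,399.60

€71,383.44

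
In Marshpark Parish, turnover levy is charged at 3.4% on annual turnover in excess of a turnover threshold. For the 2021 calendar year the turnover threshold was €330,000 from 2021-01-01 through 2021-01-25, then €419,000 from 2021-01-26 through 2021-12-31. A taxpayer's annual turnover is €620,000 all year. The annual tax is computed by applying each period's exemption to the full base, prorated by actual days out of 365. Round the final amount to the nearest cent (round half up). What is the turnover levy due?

€7,041.26

2021-01-01 to 2021-01-25: 25 days, exemption €330,000 → (€620,000 − €330,000) × 3.4% × 25/365 = €675.3425
2021-01-26 to 2021-12-31: 340 days, exemption €419,000 → (€620,000 − €419,000) × 3.4% × 340/365 = €6,365.9178
Total = €7,041.2603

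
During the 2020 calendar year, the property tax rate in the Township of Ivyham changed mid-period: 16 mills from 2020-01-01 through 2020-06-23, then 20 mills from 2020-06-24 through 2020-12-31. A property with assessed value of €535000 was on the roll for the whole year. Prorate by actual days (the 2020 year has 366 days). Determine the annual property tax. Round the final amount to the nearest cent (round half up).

2020-01-01 to 2020-06-23: 175 days at 16 mills → €535000 × 1.6% × 175/366 = €4092.8962
2020-06-24 to 2020-12-31: 191 days at 20 mills → €535000 × 2% × 191/366 = €5583.8798
Total = €9676.7760

€9676.78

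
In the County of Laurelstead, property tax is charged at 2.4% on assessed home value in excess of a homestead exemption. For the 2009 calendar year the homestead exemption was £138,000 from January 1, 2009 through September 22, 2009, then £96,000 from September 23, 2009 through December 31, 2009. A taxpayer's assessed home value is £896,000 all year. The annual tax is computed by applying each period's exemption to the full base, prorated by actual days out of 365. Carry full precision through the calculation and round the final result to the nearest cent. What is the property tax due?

January 1 – September 22, 2009: 265 days, exemption £138,000 → (£896,000 − £138,000) × 2.4% × 265/365 = £13,207.8904
September 23 – December 31, 2009: 100 days, exemption £96,000 → (£896,000 − £96,000) × 2.4% × 100/365 = £5,260.2740
Total = £18,468.1644

£18,468.16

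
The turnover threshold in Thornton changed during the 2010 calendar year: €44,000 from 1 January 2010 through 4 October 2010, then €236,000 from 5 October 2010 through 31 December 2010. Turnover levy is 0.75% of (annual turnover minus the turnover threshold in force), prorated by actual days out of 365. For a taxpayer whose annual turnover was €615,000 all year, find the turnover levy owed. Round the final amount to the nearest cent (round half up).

€3,935.32

1 January – 4 October 2010: 277 days, exemption €44,000 → (€615,000 − €44,000) × 0.75% × 277/365 = €3,250.0068
5 October – 31 December 2010: 88 days, exemption €236,000 → (€615,000 − €236,000) × 0.75% × 88/365 = €685.3151
Total = €3,935.3219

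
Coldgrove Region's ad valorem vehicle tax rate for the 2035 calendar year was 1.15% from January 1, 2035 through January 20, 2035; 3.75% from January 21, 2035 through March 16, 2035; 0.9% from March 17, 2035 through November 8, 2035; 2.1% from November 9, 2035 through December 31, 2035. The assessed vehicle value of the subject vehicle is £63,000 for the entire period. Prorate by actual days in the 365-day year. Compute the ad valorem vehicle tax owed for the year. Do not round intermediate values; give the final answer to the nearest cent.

£955.96

January 1 – January 20, 2035: 20 days at 1.15% → £63,000 × 1.15% × 20/365 = £39.6986
January 21 – March 16, 2035: 55 days at 3.75% → £63,000 × 3.75% × 55/365 = £355.9932
March 17 – November 8, 2035: 237 days at 0.9% → £63,000 × 0.9% × 237/365 = £368.1616
November 9 – December 31, 2035: 53 days at 2.1% → £63,000 × 2.1% × 53/365 = £192.1068
Total = £955.9603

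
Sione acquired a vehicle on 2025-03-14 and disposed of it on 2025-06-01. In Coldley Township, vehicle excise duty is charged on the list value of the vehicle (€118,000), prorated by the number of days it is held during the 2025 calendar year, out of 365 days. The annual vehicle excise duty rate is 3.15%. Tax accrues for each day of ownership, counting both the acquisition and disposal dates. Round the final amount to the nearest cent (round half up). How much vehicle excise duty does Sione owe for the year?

Days held (2025-03-14 to 2025-06-01): 80 out of 365
Tax = €118,000 × 3.15% × 80/365 = €814.6849

€814.68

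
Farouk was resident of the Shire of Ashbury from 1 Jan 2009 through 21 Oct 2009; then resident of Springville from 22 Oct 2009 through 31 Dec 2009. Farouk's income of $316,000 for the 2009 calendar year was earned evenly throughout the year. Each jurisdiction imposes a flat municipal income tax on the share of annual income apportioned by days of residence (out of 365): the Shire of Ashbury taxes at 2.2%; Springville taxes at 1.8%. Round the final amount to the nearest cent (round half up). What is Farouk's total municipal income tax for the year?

$6,706.13

The Shire of Ashbury, 1 Jan – 21 Oct 2009: 294 days → $316,000 × 2.2% × 294/365 = $5,599.6932
Springville, 22 Oct – 31 Dec 2009: 71 days → $316,000 × 1.8% × 71/365 = $1,106.4329
Total = $6,706.1260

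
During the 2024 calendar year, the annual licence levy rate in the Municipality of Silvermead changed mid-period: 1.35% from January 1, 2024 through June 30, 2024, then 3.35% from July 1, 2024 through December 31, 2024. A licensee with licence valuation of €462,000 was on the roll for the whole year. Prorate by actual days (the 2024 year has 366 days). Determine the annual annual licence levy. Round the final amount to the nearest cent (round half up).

January 1 – June 30, 2024: 182 days at 1.35% → €462,000 × 1.35% × 182/366 = €3,101.4590
July 1 – December 31, 2024: 184 days at 3.35% → €462,000 × 3.35% × 184/366 = €7,780.7869
Total = €10,882.2459

€10,882.25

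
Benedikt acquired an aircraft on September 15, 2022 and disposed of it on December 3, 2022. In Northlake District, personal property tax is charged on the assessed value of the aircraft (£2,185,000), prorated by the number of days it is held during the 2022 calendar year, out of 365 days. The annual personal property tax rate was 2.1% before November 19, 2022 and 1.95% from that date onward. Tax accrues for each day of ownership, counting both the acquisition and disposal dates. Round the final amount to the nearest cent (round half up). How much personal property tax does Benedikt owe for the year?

£9,922.29

September 15 – November 18, 2022: 65 days at 2.1% → £2,185,000 × 2.1% × 65/365 = £8,171.3014
November 19 – December 3, 2022: 15 days at 1.95% → £2,185,000 × 1.95% × 15/365 = £1,750.9932
Total = £9,922.2945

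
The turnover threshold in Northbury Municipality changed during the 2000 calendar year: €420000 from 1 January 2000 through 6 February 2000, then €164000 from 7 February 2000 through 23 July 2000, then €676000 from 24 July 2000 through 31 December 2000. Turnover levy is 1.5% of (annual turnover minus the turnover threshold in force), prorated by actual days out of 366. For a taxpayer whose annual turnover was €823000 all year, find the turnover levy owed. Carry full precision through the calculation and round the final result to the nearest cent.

€6118.44

1 January – 6 February 2000: 37 days, exemption €420000 → (€823000 − €420000) × 1.5% × 37/366 = €611.1066
7 February – 23 July 2000: 168 days, exemption €164000 → (€823000 − €164000) × 1.5% × 168/366 = €4537.3770
24 July – 31 December 2000: 161 days, exemption €676000 → (€823000 − €676000) × 1.5% × 161/366 = €969.9590
Total = €6118.4426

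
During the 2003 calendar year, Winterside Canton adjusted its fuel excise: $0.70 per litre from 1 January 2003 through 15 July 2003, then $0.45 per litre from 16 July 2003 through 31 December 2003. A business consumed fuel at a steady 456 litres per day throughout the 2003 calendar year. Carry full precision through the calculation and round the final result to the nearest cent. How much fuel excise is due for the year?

1 January – 15 July 2003: 196 days × 456 litres/day = 89,376 litres at $0.70/litre → $62,563.20
16 July – 31 December 2003: 169 days × 456 litres/day = 77,064 litres at $0.45/litre → $34,678.80

$97,242.00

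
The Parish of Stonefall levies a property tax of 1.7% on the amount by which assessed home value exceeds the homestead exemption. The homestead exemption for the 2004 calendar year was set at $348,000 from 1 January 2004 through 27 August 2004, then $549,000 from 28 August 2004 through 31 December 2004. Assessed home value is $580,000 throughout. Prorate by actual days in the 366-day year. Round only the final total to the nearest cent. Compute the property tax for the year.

$2,767.66

1 January – 27 August 2004: 240 days, exemption $348,000 → ($580,000 − $348,000) × 1.7% × 240/366 = $2,586.2295
28 August – 31 December 2004: 126 days, exemption $549,000 → ($580,000 − $549,000) × 1.7% × 126/366 = $181.4262
Total = $2,767.6557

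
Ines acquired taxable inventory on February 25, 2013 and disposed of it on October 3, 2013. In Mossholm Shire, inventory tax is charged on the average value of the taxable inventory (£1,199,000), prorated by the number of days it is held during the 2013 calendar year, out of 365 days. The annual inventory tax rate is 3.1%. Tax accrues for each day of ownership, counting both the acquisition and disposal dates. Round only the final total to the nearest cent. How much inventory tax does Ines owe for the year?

Days held (February 25 – October 3, 2013): 221 out of 365
Tax = £1,199,000 × 3.1% × 221/365 = £22,505.0658

£22,505.07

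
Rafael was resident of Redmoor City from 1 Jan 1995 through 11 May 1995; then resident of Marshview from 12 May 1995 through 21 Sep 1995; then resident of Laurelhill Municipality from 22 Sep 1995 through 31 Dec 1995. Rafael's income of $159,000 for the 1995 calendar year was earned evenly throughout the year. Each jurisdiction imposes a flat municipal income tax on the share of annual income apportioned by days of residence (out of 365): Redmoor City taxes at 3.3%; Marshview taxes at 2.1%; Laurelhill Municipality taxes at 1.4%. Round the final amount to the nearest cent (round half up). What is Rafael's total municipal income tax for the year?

Redmoor City, 1 Jan – 11 May 1995: 131 days → $159,000 × 3.3% × 131/365 = $1,883.1699
Marshview, 12 May – 21 Sep 1995: 133 days → $159,000 × 2.1% × 133/365 = $1,216.6767
Laurelhill Municipality, 22 Sep – 31 Dec 1995: 101 days → $159,000 × 1.4% × 101/365 = $615.9616
Total = $3,715.8082

$3,715.81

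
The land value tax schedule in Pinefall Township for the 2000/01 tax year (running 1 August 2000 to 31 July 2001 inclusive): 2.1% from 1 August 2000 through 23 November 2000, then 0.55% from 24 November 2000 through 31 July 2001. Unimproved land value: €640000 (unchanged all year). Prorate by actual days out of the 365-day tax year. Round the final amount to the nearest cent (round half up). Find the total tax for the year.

1 August – 23 November 2000: 115 days at 2.1% → €640000 × 2.1% × 115/365 = €4234.5205
24 November 2000 – 31 July 2001: 250 days at 0.55% → €640000 × 0.55% × 250/365 = €2410.9589
Total = €6645.4795

€6645.48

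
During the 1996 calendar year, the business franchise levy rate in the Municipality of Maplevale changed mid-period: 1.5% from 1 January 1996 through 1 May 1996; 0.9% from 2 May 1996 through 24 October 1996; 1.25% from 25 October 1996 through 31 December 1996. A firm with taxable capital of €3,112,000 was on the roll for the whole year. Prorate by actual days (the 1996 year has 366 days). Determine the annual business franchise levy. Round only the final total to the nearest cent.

1 January – 1 May 1996: 122 days at 1.5% → €3,112,000 × 1.5% × 122/366 = €15,560.0000
2 May – 24 October 1996: 176 days at 0.9% → €3,112,000 × 0.9% × 176/366 = €13,468.3279
25 October – 31 December 1996: 68 days at 1.25% → €3,112,000 × 1.25% × 68/366 = €7,227.3224
Total = €36,255.6503

€36,255.65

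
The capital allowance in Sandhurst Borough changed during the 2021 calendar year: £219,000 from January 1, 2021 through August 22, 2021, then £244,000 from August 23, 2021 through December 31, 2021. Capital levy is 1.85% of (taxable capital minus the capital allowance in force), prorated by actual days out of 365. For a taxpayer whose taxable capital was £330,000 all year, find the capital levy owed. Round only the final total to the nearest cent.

£1,887.51

January 1 – August 22, 2021: 234 days, exemption £219,000 → (£330,000 − £219,000) × 1.85% × 234/365 = £1,316.4904
August 23 – December 31, 2021: 131 days, exemption £244,000 → (£330,000 − £244,000) × 1.85% × 131/365 = £571.0164
Total = £1,887.5068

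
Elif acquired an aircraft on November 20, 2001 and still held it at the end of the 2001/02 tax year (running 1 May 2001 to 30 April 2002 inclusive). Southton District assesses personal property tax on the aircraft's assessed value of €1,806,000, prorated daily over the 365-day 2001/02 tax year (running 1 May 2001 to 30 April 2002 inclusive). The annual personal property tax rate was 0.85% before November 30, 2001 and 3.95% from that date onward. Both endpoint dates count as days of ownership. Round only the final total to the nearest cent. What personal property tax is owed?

November 20 – November 29, 2001: 10 days at 0.85% → €1,806,000 × 0.85% × 10/365 = €420.5753
November 30, 2001 – April 30, 2002: 152 days at 3.95% → €1,806,000 × 3.95% × 152/365 = €29,707.4630
Total = €30,128.0384

€30,128.04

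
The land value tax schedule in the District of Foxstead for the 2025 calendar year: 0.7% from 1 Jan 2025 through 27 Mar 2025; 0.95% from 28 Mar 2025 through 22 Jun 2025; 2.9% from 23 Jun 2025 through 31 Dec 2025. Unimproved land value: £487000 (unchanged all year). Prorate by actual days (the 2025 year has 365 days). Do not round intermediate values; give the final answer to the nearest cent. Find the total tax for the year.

£9335.06

1 Jan – 27 Mar 2025: 86 days at 0.7% → £487000 × 0.7% × 86/365 = £803.2164
28 Mar – 22 Jun 2025: 87 days at 0.95% → £487000 × 0.95% × 87/365 = £1102.7548
23 Jun – 31 Dec 2025: 192 days at 2.9% → £487000 × 2.9% × 192/365 = £7429.0849
Total = £9335.0562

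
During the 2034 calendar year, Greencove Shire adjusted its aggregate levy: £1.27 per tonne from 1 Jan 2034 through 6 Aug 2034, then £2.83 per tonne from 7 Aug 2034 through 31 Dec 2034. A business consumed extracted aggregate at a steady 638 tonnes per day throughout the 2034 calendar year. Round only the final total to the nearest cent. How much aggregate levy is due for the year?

1 Jan – 6 Aug 2034: 218 days × 638 tonnes/day = 139,084 tonnes at £1.27/tonne → £176636.68
7 Aug – 31 Dec 2034: 147 days × 638 tonnes/day = 93,786 tonnes at £2.83/tonne → £265414.38

£442051.06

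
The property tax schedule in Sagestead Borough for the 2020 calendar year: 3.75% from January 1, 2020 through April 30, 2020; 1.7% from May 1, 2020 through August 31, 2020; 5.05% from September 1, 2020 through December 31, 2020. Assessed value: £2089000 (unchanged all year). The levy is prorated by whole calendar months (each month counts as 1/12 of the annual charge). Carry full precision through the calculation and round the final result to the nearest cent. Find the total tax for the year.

January 1 – April 30, 2020: 4 months at 3.75% → £2089000 × 3.75% × 4/12 = £26112.5000
May 1 – August 31, 2020: 4 months at 1.7% → £2089000 × 1.7% × 4/12 = £11837.6667
September 1 – December 31, 2020: 4 months at 5.05% → £2089000 × 5.05% × 4/12 = £35164.8333
Total = £73115.0000

£73115.00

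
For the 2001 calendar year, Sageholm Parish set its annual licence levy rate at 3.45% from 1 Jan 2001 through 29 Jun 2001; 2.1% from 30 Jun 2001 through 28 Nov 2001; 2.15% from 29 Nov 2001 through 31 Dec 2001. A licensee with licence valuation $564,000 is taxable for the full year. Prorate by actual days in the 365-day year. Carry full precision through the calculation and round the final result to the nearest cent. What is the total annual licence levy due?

$15,624.35

1 Jan – 29 Jun 2001: 180 days at 3.45% → $564,000 × 3.45% × 180/365 = $9,595.7260
30 Jun – 28 Nov 2001: 152 days at 2.1% → $564,000 × 2.1% × 152/365 = $4,932.2959
29 Nov – 31 Dec 2001: 33 days at 2.15% → $564,000 × 2.15% × 33/365 = $1,096.3233
Total = $15,624.3452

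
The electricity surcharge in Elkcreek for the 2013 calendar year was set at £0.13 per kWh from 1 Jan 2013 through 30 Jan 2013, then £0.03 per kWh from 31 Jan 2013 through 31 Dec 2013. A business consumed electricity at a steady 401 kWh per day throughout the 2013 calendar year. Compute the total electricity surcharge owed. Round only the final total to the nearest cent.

£5593.95

1 Jan – 30 Jan 2013: 30 days × 401 kWh/day = 12,030 kWh at £0.13/kWh → £1563.90
31 Jan – 31 Dec 2013: 335 days × 401 kWh/day = 134,335 kWh at £0.03/kWh → £4030.05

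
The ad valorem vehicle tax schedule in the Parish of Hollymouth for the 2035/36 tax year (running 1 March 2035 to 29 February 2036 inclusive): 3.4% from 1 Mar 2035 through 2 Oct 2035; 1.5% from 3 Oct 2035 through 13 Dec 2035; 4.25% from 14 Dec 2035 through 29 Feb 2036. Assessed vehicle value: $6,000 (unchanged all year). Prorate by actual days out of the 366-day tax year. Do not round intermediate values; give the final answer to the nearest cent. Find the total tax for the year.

$192.44

1 Mar – 2 Oct 2035: 216 days at 3.4% → $6,000 × 3.4% × 216/366 = $120.3934
3 Oct – 13 Dec 2035: 72 days at 1.5% → $6,000 × 1.5% × 72/366 = $17.7049
14 Dec 2035 – 29 Feb 2036: 78 days at 4.25% → $6,000 × 4.25% × 78/366 = $54.3443
Total = $192.4426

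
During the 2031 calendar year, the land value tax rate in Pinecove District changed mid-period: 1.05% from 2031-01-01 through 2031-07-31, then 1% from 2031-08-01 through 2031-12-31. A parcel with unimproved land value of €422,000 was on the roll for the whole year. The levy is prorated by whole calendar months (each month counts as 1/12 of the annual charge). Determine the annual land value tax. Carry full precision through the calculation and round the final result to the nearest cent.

2031-01-01 to 2031-07-31: 7 months at 1.05% → €422,000 × 1.05% × 7/12 = €2,584.7500
2031-08-01 to 2031-12-31: 5 months at 1% → €422,000 × 1% × 5/12 = €1,758.3333
Total = €4,343.0833

€4,343.08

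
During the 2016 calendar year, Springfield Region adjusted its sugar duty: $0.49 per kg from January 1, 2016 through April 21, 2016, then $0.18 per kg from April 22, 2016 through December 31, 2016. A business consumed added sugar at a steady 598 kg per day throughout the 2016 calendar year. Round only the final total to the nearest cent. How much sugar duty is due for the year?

$60158.80

January 1 – April 21, 2016: 112 days × 598 kg/day = 66,976 kg at $0.49/kg → $32818.24
April 22 – December 31, 2016: 254 days × 598 kg/day = 151,892 kg at $0.18/kg → $27340.56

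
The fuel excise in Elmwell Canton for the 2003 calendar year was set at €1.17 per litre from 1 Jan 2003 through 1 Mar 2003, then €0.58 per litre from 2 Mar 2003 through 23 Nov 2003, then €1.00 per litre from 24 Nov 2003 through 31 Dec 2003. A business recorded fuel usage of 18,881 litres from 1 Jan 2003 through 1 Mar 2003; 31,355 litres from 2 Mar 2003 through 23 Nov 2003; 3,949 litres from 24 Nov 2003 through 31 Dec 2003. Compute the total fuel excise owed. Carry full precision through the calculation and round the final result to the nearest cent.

1 Jan – 1 Mar 2003: 18,881 litres at €1.17/litre → €22,090.77
2 Mar – 23 Nov 2003: 31,355 litres at €0.58/litre → €18,185.90
24 Nov – 31 Dec 2003: 3,949 litres at €1.00/litre → €3,949.00

€44,225.67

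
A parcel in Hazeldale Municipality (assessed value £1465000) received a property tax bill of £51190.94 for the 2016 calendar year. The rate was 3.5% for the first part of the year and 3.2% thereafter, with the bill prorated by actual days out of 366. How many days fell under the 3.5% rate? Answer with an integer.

359 days

Let d = days at the first rate; then 366 − d days at the second rate.
£1465000 × [3.5%·d + 3.2%·(366−d)] / 366 = £51190.94
Solving gives d = 359, so the new rate took effect on December 25, 2016.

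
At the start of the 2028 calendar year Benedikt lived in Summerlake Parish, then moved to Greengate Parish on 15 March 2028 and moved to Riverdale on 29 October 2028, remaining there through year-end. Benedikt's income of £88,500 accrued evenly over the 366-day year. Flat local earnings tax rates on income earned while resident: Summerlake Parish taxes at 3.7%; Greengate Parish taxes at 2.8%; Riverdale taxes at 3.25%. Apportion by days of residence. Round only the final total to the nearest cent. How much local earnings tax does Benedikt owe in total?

Summerlake Parish, 1 January – 14 March 2028: 74 days → £88,500 × 3.7% × 74/366 = £662.0574
Greengate Parish, 15 March – 28 October 2028: 228 days → £88,500 × 2.8% × 228/366 = £1,543.6721
Riverdale, 29 October – 31 December 2028: 64 days → £88,500 × 3.25% × 64/366 = £502.9508
Total = £2,708.6803

£2,708.68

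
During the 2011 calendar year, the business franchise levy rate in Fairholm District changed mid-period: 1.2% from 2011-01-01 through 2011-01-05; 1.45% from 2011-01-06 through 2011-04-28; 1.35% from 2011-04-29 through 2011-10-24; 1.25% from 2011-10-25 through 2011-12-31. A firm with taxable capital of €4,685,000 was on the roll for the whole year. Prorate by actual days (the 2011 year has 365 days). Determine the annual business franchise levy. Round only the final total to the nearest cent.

€63,728.84

2011-01-01 to 2011-01-05: 5 days at 1.2% → €4,685,000 × 1.2% × 5/365 = €770.1370
2011-01-06 to 2011-04-28: 113 days at 1.45% → €4,685,000 × 1.45% × 113/365 = €21,031.1575
2011-04-29 to 2011-10-24: 179 days at 1.35% → €4,685,000 × 1.35% × 179/365 = €31,017.2671
2011-10-25 to 2011-12-31: 68 days at 1.25% → €4,685,000 × 1.25% × 68/365 = €10,910.2740
Total = €63,728.8356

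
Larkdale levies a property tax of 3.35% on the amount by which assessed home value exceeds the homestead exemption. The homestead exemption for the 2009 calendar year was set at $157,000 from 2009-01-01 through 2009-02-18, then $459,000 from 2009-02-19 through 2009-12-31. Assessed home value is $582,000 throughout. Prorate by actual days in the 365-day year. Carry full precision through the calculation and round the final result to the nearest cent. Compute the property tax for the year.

$5,478.67

2009-01-01 to 2009-02-18: 49 days, exemption $157,000 → ($582,000 − $157,000) × 3.35% × 49/365 = $1,911.3356
2009-02-19 to 2009-12-31: 316 days, exemption $459,000 → ($582,000 − $459,000) × 3.35% × 316/365 = $3,567.3370
Total = $5,478.6726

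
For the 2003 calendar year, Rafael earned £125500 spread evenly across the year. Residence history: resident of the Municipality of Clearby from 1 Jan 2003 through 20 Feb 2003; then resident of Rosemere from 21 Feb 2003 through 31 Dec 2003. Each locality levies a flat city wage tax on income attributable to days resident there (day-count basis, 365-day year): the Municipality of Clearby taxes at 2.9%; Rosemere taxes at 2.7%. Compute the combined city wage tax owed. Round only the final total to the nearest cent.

£3423.57

The Municipality of Clearby, 1 Jan – 20 Feb 2003: 51 days → £125500 × 2.9% × 51/365 = £508.5329
Rosemere, 21 Feb – 31 Dec 2003: 314 days → £125500 × 2.7% × 314/365 = £2915.0384
Total = £3423.5712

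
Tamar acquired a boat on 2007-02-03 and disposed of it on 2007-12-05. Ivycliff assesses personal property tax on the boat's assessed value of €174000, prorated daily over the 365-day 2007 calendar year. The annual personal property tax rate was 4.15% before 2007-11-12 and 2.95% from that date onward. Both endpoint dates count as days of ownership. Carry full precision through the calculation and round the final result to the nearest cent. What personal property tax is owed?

€5916.48

2007-02-03 to 2007-11-11: 282 days at 4.15% → €174000 × 4.15% × 282/365 = €5578.9644
2007-11-12 to 2007-12-05: 24 days at 2.95% → €174000 × 2.95% × 24/365 = €337.5123
Total = €5916.4767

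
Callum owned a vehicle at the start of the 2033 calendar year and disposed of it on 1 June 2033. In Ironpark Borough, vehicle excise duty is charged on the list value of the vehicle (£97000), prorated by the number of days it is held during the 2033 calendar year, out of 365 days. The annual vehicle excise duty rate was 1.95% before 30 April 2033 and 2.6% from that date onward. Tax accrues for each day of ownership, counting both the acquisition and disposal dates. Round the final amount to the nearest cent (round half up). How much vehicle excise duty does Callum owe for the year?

£844.70

1 January – 29 April 2033: 119 days at 1.95% → £97000 × 1.95% × 119/365 = £616.6808
30 April – 1 June 2033: 33 days at 2.6% → £97000 × 2.6% × 33/365 = £228.0164
Total = £844.6973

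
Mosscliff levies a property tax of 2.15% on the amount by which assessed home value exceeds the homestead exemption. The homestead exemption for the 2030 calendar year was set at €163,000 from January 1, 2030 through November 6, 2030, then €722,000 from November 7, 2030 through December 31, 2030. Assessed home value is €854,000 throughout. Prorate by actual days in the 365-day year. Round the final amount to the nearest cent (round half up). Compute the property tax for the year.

January 1 – November 6, 2030: 310 days, exemption €163,000 → (€854,000 − €163,000) × 2.15% × 310/365 = €12,617.8493
November 7 – December 31, 2030: 55 days, exemption €722,000 → (€854,000 − €722,000) × 2.15% × 55/365 = €427.6438
Total = €13,045.4932

€13,045.49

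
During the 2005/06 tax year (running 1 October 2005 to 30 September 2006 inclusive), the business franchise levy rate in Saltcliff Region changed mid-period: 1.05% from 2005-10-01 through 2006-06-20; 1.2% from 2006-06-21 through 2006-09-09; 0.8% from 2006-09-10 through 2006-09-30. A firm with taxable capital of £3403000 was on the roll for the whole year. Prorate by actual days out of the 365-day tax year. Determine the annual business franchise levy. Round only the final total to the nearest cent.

2005-10-01 to 2006-06-20: 263 days at 1.05% → £3403000 × 1.05% × 263/365 = £25746.2589
2006-06-21 to 2006-09-09: 81 days at 1.2% → £3403000 × 1.2% × 81/365 = £9062.2356
2006-09-10 to 2006-09-30: 21 days at 0.8% → £3403000 × 0.8% × 21/365 = £1566.3123
Total = £36374.8068

£36374.81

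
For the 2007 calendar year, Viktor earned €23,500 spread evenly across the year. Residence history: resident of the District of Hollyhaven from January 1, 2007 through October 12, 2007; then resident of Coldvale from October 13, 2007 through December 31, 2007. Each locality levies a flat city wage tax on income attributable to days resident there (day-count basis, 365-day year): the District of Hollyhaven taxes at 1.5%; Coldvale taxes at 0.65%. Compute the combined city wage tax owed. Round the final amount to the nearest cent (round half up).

€308.72

The District of Hollyhaven, January 1 – October 12, 2007: 285 days → €23,500 × 1.5% × 285/365 = €275.2397
Coldvale, October 13 – December 31, 2007: 80 days → €23,500 × 0.65% × 80/365 = €33.4795
Total = €308.7192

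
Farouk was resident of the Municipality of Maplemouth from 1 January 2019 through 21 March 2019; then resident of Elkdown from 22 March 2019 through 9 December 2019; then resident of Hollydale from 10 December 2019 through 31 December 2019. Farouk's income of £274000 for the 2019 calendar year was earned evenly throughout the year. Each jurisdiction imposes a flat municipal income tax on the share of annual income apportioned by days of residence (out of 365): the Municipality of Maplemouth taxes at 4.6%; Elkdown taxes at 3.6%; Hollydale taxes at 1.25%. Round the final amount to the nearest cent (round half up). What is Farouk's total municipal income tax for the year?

£10076.44

The Municipality of Maplemouth, 1 January – 21 March 2019: 80 days → £274000 × 4.6% × 80/365 = £2762.5205
Elkdown, 22 March – 9 December 2019: 263 days → £274000 × 3.6% × 263/365 = £7107.4849
Hollydale, 10 December – 31 December 2019: 22 days → £274000 × 1.25% × 22/365 = £206.4384
Total = £10076.4438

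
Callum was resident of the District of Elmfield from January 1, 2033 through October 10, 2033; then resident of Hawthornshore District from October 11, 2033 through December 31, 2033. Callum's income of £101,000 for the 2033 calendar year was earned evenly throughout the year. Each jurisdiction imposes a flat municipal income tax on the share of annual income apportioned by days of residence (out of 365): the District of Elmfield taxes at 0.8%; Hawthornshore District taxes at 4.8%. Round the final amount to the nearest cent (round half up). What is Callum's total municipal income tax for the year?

£1,715.62

The District of Elmfield, January 1 – October 10, 2033: 283 days → £101,000 × 0.8% × 283/365 = £626.4767
Hawthornshore District, October 11 – December 31, 2033: 82 days → £101,000 × 4.8% × 82/365 = £1,089.1397
Total = £1,715.6164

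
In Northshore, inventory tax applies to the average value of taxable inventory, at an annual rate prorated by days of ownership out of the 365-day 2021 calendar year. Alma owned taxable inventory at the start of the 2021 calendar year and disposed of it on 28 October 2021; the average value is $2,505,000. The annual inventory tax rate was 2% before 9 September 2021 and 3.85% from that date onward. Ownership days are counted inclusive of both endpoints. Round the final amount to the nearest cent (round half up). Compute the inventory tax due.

$47,663.63

1 January – 8 September 2021: 251 days at 2% → $2,505,000 × 2% × 251/365 = $34,452.3288
9 September – 28 October 2021: 50 days at 3.85% → $2,505,000 × 3.85% × 50/365 = $13,211.3014
Total = $47,663.6301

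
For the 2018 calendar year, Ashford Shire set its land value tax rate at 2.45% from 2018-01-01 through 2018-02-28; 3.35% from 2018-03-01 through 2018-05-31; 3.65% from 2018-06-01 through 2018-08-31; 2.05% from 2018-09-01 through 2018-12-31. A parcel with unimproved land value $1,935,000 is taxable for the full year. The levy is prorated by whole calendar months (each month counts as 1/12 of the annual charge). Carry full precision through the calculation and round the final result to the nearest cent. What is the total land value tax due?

$54,986.25

2018-01-01 to 2018-02-28: 2 months at 2.45% → $1,935,000 × 2.45% × 2/12 = $7,901.2500
2018-03-01 to 2018-05-31: 3 months at 3.35% → $1,935,000 × 3.35% × 3/12 = $16,205.6250
2018-06-01 to 2018-08-31: 3 months at 3.65% → $1,935,000 × 3.65% × 3/12 = $17,656.8750
2018-09-01 to 2018-12-31: 4 months at 2.05% → $1,935,000 × 2.05% × 4/12 = $13,222.5000
Total = $54,986.2500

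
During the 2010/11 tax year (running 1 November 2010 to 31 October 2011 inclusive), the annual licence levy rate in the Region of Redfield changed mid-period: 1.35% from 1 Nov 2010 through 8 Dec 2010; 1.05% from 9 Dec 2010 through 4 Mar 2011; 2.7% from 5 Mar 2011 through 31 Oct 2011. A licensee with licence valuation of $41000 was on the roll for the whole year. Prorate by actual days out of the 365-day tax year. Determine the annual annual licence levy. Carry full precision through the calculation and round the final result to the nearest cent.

1 Nov – 8 Dec 2010: 38 days at 1.35% → $41000 × 1.35% × 38/365 = $57.6247
9 Dec 2010 – 4 Mar 2011: 86 days at 1.05% → $41000 × 1.05% × 86/365 = $101.4329
5 Mar – 31 Oct 2011: 241 days at 2.7% → $41000 × 2.7% × 241/365 = $730.9233
Total = $889.9808

$889.98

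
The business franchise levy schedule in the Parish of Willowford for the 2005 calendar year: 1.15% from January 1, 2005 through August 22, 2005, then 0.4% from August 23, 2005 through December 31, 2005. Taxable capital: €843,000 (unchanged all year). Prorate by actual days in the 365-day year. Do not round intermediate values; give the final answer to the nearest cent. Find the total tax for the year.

€7,425.33

January 1 – August 22, 2005: 234 days at 1.15% → €843,000 × 1.15% × 234/365 = €6,215.1041
August 23 – December 31, 2005: 131 days at 0.4% → €843,000 × 0.4% × 131/365 = €1,210.2247
Total = €7,425.3288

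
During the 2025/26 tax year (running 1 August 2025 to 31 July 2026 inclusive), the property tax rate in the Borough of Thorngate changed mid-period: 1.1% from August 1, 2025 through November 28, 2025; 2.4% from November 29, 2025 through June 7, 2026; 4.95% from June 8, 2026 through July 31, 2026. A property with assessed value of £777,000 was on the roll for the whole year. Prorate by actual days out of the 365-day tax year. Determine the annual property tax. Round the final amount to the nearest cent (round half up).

August 1 – November 28, 2025: 120 days at 1.1% → £777,000 × 1.1% × 120/365 = £2,809.9726
November 29, 2025 – June 7, 2026: 191 days at 2.4% → £777,000 × 2.4% × 191/365 = £9,758.2685
June 8 – July 31, 2026: 54 days at 4.95% → £777,000 × 4.95% × 54/365 = £5,690.1945
Total = £18,258.4356

£18,258.44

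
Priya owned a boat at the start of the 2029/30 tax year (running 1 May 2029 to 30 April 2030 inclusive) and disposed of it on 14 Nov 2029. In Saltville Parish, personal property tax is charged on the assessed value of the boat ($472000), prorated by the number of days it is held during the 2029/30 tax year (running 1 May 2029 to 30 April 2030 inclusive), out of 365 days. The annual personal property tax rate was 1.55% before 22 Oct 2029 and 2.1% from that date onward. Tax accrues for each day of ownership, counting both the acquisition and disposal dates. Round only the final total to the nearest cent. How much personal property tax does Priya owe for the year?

$4139.38

1 May – 21 Oct 2029: 174 days at 1.55% → $472000 × 1.55% × 174/365 = $3487.6274
22 Oct – 14 Nov 2029: 24 days at 2.1% → $472000 × 2.1% × 24/365 = $651.7479
Total = $4139.3753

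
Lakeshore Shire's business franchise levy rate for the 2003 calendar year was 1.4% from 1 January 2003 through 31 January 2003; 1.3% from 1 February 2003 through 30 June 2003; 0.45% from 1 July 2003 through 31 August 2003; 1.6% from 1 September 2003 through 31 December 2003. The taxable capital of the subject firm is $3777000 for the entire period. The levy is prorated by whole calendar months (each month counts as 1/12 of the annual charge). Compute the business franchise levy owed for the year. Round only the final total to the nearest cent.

$47842.00

1 January – 31 January 2003: 1 month at 1.4% → $3777000 × 1.4% × 1/12 = $4406.5000
1 February – 30 June 2003: 5 months at 1.3% → $3777000 × 1.3% × 5/12 = $20458.7500
1 July – 31 August 2003: 2 months at 0.45% → $3777000 × 0.45% × 2/12 = $2832.7500
1 September – 31 December 2003: 4 months at 1.6% → $3777000 × 1.6% × 4/12 = $20144.0000
Total = $47842.0000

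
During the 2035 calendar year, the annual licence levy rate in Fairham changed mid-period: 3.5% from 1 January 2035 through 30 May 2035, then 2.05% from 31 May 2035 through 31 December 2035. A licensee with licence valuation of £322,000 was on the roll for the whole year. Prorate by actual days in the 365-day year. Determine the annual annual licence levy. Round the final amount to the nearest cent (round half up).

£8,519.77

1 January – 30 May 2035: 150 days at 3.5% → £322,000 × 3.5% × 150/365 = £4,631.5068
31 May – 31 December 2035: 215 days at 2.05% → £322,000 × 2.05% × 215/365 = £3,888.2603
Total = £8,519.7671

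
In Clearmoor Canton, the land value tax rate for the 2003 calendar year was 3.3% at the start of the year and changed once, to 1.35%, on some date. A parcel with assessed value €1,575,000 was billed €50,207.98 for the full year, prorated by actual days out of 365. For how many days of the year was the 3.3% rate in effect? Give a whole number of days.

Let d = days at the first rate; then 365 − d days at the second rate.
€1,575,000 × [3.3%·d + 1.35%·(365−d)] / 365 = €50,207.98
Solving gives d = 344, so the new rate took effect on 11 Dec 2003.

344 days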